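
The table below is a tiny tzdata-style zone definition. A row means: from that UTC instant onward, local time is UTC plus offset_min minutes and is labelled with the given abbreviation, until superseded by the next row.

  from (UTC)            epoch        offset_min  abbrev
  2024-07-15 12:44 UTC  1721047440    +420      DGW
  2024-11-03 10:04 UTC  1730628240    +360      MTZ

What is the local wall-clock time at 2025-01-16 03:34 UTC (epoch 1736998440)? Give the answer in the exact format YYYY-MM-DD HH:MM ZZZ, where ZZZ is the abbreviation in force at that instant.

Query: 2025-01-16 03:34 UTC
Rule 2/2 (MTZ, +06:00): 2024-11-03 10:04 UTC ≤ query < +∞
3·60 + 34 + 360 = 574 min
574 = 0·1440 + 574; 574 = 9·60 + 34 → 09:34, same day
→ 2025-01-16 09:34 MTZ

2025-01-16 09:34 MTZ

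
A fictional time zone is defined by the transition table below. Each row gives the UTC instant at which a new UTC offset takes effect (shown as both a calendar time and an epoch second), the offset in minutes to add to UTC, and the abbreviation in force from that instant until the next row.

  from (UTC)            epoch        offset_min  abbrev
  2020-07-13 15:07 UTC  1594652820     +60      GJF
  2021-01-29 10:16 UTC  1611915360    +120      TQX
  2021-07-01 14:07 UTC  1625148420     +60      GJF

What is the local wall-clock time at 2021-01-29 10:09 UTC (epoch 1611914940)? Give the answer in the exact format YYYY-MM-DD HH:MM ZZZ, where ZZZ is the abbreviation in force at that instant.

Query: 2021-01-29 10:09 UTC
Rule 1/3 (GJF, +01:00): 2020-07-13 15:07 UTC ≤ query < 2021-01-29 10:16 UTC
10·60 + 9 + 60 = 669 min
669 = 0·1440 + 669; 669 = 11·60 + 9 → 11:09, same day
→ 2021-01-29 11:09 GJF

2021-01-29 11:09 GJF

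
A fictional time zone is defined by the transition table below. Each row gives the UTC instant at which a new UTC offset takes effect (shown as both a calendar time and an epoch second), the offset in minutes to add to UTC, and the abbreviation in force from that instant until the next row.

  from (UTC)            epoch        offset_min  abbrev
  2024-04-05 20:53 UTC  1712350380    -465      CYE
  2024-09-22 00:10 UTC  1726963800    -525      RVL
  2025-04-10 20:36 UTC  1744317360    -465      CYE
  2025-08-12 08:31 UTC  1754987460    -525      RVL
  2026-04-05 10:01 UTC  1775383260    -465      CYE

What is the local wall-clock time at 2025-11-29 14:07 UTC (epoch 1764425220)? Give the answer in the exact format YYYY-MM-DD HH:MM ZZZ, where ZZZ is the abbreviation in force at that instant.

Query: 2025-11-29 14:07 UTC
Rule 4/5 (RVL, -08:45): 2025-08-12 08:31 UTC ≤ query < 2026-04-05 10:01 UTC
14·60 + 7 - 525 = 322 min
322 = 0·1440 + 322; 322 = 5·60 + 22 → 05:22, same day
→ 2025-11-29 05:22 RVL

2025-11-29 05:22 RVL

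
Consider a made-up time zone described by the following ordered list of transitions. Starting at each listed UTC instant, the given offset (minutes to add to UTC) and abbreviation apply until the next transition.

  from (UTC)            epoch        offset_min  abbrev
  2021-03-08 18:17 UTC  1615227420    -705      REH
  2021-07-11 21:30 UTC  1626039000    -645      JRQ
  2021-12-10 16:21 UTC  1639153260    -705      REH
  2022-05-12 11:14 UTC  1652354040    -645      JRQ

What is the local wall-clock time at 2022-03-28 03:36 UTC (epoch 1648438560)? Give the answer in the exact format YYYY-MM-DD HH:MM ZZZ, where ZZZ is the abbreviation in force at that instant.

Query: 2022-03-28 03:36 UTC
Rule 3/4 (REH, -11:45): 2021-12-10 16:21 UTC ≤ query < 2022-05-12 11:14 UTC
3·60 + 36 - 705 = -489 min
-489 = -1·1440 + 951; 951 = 15·60 + 51 → 15:51, 2022-03-28 - 1 day = 2022-03-27
→ 2022-03-27 15:51 REH

2022-03-27 15:51 REH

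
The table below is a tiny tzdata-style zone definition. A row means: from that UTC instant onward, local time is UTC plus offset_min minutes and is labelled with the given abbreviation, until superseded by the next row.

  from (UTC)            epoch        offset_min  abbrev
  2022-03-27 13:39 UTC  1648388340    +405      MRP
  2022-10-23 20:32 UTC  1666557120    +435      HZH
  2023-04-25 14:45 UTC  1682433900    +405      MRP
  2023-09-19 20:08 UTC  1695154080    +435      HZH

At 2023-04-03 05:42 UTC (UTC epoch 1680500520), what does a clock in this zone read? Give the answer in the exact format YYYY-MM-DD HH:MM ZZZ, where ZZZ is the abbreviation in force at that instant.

Query: 2023-04-03 05:42 UTC
Rule 2/4 (HZH, +07:15): 2022-10-23 20:32 UTC ≤ query < 2023-04-25 14:45 UTC
5·60 + 42 + 435 = 777 min
777 = 0·1440 + 777; 777 = 12·60 + 57 → 12:57, same day
→ 2023-04-03 12:57 HZH

2023-04-03 12:57 HZH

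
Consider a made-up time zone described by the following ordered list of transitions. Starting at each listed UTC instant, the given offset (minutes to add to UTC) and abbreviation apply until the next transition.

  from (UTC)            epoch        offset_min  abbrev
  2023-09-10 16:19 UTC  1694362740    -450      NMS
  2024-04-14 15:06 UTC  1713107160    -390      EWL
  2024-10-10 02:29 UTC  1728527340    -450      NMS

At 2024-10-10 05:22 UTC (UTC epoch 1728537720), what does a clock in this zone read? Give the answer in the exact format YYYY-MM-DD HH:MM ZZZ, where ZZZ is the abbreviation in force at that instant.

Query: 2024-10-10 05:22 UTC
Rule 3/3 (NMS, -07:30): 2024-10-10 02:29 UTC ≤ query < +∞
5·60 + 22 - 450 = -128 min
-128 = -1·1440 + 1312; 1312 = 21·60 + 52 → 21:52, 2024-10-10 - 1 day = 2024-10-09
→ 2024-10-09 21:52 NMS

2024-10-09 21:52 NMS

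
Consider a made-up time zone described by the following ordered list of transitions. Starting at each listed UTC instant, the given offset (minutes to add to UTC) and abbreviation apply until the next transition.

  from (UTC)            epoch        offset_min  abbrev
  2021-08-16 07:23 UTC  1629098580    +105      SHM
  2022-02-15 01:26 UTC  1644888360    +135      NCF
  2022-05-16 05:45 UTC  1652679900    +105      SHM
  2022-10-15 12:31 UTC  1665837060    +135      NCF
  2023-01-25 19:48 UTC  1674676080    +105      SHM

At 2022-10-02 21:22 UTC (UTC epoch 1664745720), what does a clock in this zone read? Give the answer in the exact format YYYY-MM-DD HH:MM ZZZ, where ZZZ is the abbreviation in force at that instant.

2022-10-02 23:07 SHM

Query: 2022-10-02 21:22 UTC
Rule 3/5 (SHM, +01:45): 2022-05-16 05:45 UTC ≤ query < 2022-10-15 12:31 UTC
21·60 + 22 + 105 = 1387 min
1387 = 0·1440 + 1387; 1387 = 23·60 + 7 → 23:07, same day
→ 2022-10-02 23:07 SHM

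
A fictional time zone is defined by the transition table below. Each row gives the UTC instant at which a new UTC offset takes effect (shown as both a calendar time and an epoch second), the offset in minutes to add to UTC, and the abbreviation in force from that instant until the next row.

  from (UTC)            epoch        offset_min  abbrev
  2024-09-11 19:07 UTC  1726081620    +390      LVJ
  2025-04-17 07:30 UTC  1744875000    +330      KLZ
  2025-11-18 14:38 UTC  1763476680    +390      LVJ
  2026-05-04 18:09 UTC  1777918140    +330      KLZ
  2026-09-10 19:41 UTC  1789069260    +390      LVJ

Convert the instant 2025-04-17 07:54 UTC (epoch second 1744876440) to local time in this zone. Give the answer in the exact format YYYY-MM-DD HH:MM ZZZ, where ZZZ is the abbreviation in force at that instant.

Query: 2025-04-17 07:54 UTC
Rule 2/5 (KLZ, +05:30): 2025-04-17 07:30 UTC ≤ query < 2025-11-18 14:38 UTC
7·60 + 54 + 330 = 804 min
804 = 0·1440 + 804; 804 = 13·60 + 24 → 13:24, same day
→ 2025-04-17 13:24 KLZ

2025-04-17 13:24 KLZ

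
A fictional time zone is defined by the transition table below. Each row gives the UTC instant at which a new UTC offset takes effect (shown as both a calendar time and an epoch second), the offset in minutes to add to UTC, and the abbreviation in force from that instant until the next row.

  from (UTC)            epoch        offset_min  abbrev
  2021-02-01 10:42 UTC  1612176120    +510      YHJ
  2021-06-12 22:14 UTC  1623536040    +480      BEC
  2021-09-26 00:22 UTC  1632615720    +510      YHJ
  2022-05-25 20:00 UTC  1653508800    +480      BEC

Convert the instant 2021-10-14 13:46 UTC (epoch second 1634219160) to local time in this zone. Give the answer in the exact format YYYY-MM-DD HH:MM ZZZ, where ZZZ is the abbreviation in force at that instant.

2021-10-14 22:16 YHJ

Query: 2021-10-14 13:46 UTC
Rule 3/4 (YHJ, +08:30): 2021-09-26 00:22 UTC ≤ query < 2022-05-25 20:00 UTC
13·60 + 46 + 510 = 1336 min
1336 = 0·1440 + 1336; 1336 = 22·60 + 16 → 22:16, same day
→ 2021-10-14 22:16 YHJ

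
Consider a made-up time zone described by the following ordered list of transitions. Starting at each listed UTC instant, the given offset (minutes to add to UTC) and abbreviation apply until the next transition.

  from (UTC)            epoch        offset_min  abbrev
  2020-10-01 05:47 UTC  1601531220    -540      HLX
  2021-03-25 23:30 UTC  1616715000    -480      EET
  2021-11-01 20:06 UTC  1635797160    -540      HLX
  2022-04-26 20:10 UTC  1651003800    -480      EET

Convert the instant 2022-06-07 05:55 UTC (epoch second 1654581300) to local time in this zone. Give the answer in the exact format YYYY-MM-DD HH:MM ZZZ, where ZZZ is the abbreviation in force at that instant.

Query: 2022-06-07 05:55 UTC
Rule 4/4 (EET, -08:00): 2022-04-26 20:10 UTC ≤ query < +∞
5·60 + 55 - 480 = -125 min
-125 = -1·1440 + 1315; 1315 = 21·60 + 55 → 21:55, 2022-06-07 - 1 day = 2022-06-06
→ 2022-06-06 21:55 EET

2022-06-06 21:55 EET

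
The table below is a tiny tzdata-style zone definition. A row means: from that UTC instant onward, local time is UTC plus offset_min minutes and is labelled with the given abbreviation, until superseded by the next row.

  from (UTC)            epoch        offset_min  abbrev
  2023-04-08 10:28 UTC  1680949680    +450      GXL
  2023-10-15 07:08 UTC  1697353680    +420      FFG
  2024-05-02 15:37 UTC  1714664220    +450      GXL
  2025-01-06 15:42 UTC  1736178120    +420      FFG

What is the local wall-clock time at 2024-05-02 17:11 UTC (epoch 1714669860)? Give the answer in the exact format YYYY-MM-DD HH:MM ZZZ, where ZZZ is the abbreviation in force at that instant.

2024-05-03 00:41 GXL

Query: 2024-05-02 17:11 UTC
Rule 3/4 (GXL, +07:30): 2024-05-02 15:37 UTC ≤ query < 2025-01-06 15:42 UTC
17·60 + 11 + 450 = 1481 min
1481 = 1·1440 + 41; 41 = 0·60 + 41 → 00:41, 2024-05-02 + 1 day = 2024-05-03
→ 2024-05-03 00:41 GXL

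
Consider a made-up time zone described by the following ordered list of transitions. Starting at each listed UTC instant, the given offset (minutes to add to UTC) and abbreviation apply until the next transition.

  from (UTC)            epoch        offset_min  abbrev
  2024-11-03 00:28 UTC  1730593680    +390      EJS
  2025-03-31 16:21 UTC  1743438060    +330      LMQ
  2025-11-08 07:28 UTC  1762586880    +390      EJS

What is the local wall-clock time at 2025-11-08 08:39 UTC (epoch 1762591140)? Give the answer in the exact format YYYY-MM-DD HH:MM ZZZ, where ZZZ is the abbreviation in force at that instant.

Query: 2025-11-08 08:39 UTC
Rule 3/3 (EJS, +06:30): 2025-11-08 07:28 UTC ≤ query < +∞
8·60 + 39 + 390 = 909 min
909 = 0·1440 + 909; 909 = 15·60 + 9 → 15:09, same day
→ 2025-11-08 15:09 EJS

2025-11-08 15:09 EJS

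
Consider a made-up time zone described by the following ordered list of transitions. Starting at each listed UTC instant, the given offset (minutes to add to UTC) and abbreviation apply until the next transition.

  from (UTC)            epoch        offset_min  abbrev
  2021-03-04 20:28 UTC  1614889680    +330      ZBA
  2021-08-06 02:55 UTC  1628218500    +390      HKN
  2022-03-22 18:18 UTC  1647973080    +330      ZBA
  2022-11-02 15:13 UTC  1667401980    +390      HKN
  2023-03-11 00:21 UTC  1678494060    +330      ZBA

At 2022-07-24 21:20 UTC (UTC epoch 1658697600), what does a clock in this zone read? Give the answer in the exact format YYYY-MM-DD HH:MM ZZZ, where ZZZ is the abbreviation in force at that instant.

2022-07-25 02:50 ZBA

Query: 2022-07-24 21:20 UTC
Rule 3/5 (ZBA, +05:30): 2022-03-22 18:18 UTC ≤ query < 2022-11-02 15:13 UTC
21·60 + 20 + 330 = 1610 min
1610 = 1·1440 + 170; 170 = 2·60 + 50 → 02:50, 2022-07-24 + 1 day = 2022-07-25
→ 2022-07-25 02:50 ZBA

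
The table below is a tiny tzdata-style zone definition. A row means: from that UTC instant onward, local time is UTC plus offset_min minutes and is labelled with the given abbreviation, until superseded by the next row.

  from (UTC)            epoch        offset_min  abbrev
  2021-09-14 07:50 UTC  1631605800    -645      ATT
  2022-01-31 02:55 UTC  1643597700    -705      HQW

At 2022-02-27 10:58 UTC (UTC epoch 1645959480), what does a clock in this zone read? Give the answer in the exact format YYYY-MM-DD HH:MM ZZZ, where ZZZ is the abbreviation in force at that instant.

2022-02-26 23:13 HQW

Query: 2022-02-27 10:58 UTC
Rule 2/2 (HQW, -11:45): 2022-01-31 02:55 UTC ≤ query < +∞
10·60 + 58 - 705 = -47 min
-47 = -1·1440 + 1393; 1393 = 23·60 + 13 → 23:13, 2022-02-27 - 1 day = 2022-02-26
→ 2022-02-26 23:13 HQW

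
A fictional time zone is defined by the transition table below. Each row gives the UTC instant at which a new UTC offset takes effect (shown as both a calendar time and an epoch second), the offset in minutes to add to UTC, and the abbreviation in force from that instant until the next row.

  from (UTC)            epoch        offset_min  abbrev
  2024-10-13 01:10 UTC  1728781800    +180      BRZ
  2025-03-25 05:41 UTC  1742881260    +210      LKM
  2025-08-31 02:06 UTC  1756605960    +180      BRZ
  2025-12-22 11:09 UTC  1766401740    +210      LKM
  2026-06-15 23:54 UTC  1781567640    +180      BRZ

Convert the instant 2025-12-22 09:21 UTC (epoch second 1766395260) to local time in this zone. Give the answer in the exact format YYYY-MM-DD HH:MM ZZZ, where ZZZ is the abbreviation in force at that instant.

Query: 2025-12-22 09:21 UTC
Rule 3/5 (BRZ, +03:00): 2025-08-31 02:06 UTC ≤ query < 2025-12-22 11:09 UTC
9·60 + 21 + 180 = 741 min
741 = 0·1440 + 741; 741 = 12·60 + 21 → 12:21, same day
→ 2025-12-22 12:21 BRZ

2025-12-22 12:21 BRZ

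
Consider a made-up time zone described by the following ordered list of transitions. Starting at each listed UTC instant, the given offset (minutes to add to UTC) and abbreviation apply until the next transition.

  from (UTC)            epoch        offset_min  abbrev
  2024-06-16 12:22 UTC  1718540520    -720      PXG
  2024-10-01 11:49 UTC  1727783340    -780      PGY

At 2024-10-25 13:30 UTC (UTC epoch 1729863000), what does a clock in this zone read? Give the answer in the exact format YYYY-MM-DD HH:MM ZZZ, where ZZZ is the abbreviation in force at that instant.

2024-10-25 00:30 PGY

Query: 2024-10-25 13:30 UTC
Rule 2/2 (PGY, -13:00): 2024-10-01 11:49 UTC ≤ query < +∞
13·60 + 30 - 780 = 30 min
30 = 0·1440 + 30; 30 = 0·60 + 30 → 00:30, same day
→ 2024-10-25 00:30 PGY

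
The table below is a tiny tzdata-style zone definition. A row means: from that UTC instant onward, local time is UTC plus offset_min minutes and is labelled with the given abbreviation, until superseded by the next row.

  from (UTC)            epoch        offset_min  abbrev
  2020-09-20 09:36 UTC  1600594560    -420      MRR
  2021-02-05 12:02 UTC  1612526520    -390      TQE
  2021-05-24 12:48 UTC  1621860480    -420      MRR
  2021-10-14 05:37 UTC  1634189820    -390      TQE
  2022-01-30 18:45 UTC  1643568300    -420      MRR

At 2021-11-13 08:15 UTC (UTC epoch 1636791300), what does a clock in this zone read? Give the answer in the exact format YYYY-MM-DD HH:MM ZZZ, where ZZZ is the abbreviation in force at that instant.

Query: 2021-11-13 08:15 UTC
Rule 4/5 (TQE, -06:30): 2021-10-14 05:37 UTC ≤ query < 2022-01-30 18:45 UTC
8·60 + 15 - 390 = 105 min
105 = 0·1440 + 105; 105 = 1·60 + 45 → 01:45, same day
→ 2021-11-13 01:45 TQE

2021-11-13 01:45 TQE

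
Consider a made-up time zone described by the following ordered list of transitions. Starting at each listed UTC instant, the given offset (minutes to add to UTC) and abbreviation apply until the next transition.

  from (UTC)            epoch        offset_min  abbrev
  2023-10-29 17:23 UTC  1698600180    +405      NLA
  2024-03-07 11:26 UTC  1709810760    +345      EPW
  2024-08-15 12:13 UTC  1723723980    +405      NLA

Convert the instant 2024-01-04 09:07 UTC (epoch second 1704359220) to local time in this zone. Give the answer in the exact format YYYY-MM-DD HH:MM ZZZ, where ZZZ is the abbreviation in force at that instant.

Query: 2024-01-04 09:07 UTC
Rule 1/3 (NLA, +06:45): 2023-10-29 17:23 UTC ≤ query < 2024-03-07 11:26 UTC
9·60 + 7 + 405 = 952 min
952 = 0·1440 + 952; 952 = 15·60 + 52 → 15:52, same day
→ 2024-01-04 15:52 NLA

2024-01-04 15:52 NLA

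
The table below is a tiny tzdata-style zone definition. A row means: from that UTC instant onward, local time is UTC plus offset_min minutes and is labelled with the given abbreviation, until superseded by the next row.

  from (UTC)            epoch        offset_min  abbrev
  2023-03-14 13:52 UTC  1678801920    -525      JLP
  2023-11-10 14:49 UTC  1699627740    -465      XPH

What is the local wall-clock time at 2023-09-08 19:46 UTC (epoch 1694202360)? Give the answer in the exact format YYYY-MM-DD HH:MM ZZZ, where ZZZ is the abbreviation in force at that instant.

2023-09-08 11:01 JLP

Query: 2023-09-08 19:46 UTC
Rule 1/2 (JLP, -08:45): 2023-03-14 13:52 UTC ≤ query < 2023-11-10 14:49 UTC
19·60 + 46 - 525 = 661 min
661 = 0·1440 + 661; 661 = 11·60 + 1 → 11:01, same day
→ 2023-09-08 11:01 JLP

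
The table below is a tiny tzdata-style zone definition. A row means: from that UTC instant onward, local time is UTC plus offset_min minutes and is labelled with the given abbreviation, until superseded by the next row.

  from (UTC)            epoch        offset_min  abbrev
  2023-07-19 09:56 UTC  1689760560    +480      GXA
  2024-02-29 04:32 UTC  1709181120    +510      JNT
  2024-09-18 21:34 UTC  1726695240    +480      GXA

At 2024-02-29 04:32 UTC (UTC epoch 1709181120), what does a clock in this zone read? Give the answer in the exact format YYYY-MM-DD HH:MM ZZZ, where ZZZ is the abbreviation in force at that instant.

2024-02-29 13:02 JNT

Query: 2024-02-29 04:32 UTC
Rule 2/3 (JNT, +08:30): 2024-02-29 04:32 UTC ≤ query < 2024-09-18 21:34 UTC
4·60 + 32 + 510 = 782 min
782 = 0·1440 + 782; 782 = 13·60 + 2 → 13:02, same day
→ 2024-02-29 13:02 JNT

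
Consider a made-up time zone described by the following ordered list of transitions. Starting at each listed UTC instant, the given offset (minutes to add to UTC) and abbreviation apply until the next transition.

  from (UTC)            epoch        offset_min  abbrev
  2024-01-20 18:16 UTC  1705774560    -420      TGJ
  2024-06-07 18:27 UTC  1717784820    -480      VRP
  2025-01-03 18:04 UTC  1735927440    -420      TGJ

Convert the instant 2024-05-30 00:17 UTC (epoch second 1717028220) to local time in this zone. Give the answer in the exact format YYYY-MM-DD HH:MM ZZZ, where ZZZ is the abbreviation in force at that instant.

2024-05-29 17:17 TGJ

Query: 2024-05-30 00:17 UTC
Rule 1/3 (TGJ, -07:00): 2024-01-20 18:16 UTC ≤ query < 2024-06-07 18:27 UTC
0·60 + 17 - 420 = -403 min
-403 = -1·1440 + 1037; 1037 = 17·60 + 17 → 17:17, 2024-05-30 - 1 day = 2024-05-29
→ 2024-05-29 17:17 TGJ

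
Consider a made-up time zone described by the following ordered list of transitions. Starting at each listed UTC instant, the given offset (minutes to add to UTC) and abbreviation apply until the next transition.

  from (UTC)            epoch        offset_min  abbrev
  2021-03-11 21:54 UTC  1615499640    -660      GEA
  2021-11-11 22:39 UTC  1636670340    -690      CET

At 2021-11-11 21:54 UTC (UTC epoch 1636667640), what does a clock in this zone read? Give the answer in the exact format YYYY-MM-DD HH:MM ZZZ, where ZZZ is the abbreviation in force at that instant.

2021-11-11 10:54 GEA

Query: 2021-11-11 21:54 UTC
Rule 1/2 (GEA, -11:00): 2021-03-11 21:54 UTC ≤ query < 2021-11-11 22:39 UTC
21·60 + 54 - 660 = 654 min
654 = 0·1440 + 654; 654 = 10·60 + 54 → 10:54, same day
→ 2021-11-11 10:54 GEA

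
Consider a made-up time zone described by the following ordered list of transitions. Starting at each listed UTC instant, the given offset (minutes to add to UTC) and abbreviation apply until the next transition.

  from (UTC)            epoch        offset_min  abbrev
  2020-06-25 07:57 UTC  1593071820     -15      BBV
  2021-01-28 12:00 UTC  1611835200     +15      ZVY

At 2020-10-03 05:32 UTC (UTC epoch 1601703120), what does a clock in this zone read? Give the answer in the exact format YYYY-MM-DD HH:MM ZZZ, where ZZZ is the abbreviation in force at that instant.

Query: 2020-10-03 05:32 UTC
Rule 1/2 (BBV, -00:15): 2020-06-25 07:57 UTC ≤ query < 2021-01-28 12:00 UTC
5·60 + 32 - 15 = 317 min
317 = 0·1440 + 317; 317 = 5·60 + 17 → 05:17, same day
→ 2020-10-03 05:17 BBV

2020-10-03 05:17 BBV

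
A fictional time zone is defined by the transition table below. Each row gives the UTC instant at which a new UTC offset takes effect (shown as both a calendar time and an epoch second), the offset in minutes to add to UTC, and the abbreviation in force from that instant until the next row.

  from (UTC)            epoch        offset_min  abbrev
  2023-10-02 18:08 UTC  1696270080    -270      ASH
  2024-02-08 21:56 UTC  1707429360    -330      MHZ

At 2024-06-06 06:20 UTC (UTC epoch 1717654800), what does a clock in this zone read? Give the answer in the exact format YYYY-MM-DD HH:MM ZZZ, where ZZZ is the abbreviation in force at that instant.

2024-06-06 00:50 MHZ

Query: 2024-06-06 06:20 UTC
Rule 2/2 (MHZ, -05:30): 2024-02-08 21:56 UTC ≤ query < +∞
6·60 + 20 - 330 = 50 min
50 = 0·1440 + 50; 50 = 0·60 + 50 → 00:50, same day
→ 2024-06-06 00:50 MHZ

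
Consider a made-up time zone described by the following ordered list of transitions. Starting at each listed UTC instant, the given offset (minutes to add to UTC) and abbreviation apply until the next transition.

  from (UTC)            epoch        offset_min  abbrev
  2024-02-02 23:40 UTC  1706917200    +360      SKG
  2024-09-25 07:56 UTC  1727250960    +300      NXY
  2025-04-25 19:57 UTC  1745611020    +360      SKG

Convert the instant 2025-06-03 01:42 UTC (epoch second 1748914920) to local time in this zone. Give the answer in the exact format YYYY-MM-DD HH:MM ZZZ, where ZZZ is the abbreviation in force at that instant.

2025-06-03 07:42 SKG

Query: 2025-06-03 01:42 UTC
Rule 3/3 (SKG, +06:00): 2025-04-25 19:57 UTC ≤ query < +∞
1·60 + 42 + 360 = 462 min
462 = 0·1440 + 462; 462 = 7·60 + 42 → 07:42, same day
→ 2025-06-03 07:42 SKG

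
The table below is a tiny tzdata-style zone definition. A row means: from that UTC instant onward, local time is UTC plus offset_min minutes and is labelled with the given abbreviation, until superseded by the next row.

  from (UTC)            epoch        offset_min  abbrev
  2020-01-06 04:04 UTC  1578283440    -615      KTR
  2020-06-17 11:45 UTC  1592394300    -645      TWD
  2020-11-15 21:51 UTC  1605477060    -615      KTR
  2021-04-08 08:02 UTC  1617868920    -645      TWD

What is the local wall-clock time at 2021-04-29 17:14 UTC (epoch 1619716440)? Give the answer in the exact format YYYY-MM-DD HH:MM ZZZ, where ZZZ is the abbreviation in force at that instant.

Query: 2021-04-29 17:14 UTC
Rule 4/4 (TWD, -10:45): 2021-04-08 08:02 UTC ≤ query < +∞
17·60 + 14 - 645 = 389 min
389 = 0·1440 + 389; 389 = 6·60 + 29 → 06:29, same day
→ 2021-04-29 06:29 TWD

2021-04-29 06:29 TWD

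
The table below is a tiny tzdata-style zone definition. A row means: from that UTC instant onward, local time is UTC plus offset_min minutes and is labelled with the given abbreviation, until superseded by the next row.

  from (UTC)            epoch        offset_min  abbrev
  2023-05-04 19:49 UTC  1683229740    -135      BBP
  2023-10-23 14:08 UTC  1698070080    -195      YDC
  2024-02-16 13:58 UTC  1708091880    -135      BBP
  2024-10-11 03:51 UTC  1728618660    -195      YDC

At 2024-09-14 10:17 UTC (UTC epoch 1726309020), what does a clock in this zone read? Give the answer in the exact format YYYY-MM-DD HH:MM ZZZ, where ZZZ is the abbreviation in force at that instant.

2024-09-14 08:02 BBP

Query: 2024-09-14 10:17 UTC
Rule 3/4 (BBP, -02:15): 2024-02-16 13:58 UTC ≤ query < 2024-10-11 03:51 UTC
10·60 + 17 - 135 = 482 min
482 = 0·1440 + 482; 482 = 8·60 + 2 → 08:02, same day
→ 2024-09-14 08:02 BBP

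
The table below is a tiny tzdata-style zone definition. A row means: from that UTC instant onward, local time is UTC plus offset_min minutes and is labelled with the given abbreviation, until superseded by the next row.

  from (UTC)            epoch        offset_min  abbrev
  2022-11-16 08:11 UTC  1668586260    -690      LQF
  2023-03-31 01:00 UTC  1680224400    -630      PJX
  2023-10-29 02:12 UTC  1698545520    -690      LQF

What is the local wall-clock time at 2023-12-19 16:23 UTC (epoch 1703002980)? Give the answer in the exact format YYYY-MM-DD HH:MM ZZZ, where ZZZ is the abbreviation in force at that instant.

Query: 2023-12-19 16:23 UTC
Rule 3/3 (LQF, -11:30): 2023-10-29 02:12 UTC ≤ query < +∞
16·60 + 23 - 690 = 293 min
293 = 0·1440 + 293; 293 = 4·60 + 53 → 04:53, same day
→ 2023-12-19 04:53 LQF

2023-12-19 04:53 LQF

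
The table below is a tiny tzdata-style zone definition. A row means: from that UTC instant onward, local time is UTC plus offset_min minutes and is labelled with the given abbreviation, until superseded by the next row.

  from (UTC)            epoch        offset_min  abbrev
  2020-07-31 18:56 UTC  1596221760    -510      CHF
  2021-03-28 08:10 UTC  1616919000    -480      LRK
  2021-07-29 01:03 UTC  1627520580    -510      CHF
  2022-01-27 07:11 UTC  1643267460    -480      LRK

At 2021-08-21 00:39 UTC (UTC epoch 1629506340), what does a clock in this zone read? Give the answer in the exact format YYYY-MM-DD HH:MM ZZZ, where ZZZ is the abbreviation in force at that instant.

2021-08-20 16:09 CHF

Query: 2021-08-21 00:39 UTC
Rule 3/4 (CHF, -08:30): 2021-07-29 01:03 UTC ≤ query < 2022-01-27 07:11 UTC
0·60 + 39 - 510 = -471 min
-471 = -1·1440 + 969; 969 = 16·60 + 9 → 16:09, 2021-08-21 - 1 day = 2021-08-20
→ 2021-08-20 16:09 CHF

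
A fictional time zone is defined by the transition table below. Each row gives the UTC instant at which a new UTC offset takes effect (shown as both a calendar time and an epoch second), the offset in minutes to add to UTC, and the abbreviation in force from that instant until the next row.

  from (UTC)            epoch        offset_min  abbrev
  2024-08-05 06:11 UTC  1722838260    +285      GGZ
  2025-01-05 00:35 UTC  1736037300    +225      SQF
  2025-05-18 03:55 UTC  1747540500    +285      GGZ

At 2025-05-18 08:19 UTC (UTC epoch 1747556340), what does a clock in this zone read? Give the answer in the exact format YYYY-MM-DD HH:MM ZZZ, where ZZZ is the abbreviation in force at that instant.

2025-05-18 13:04 GGZ

Query: 2025-05-18 08:19 UTC
Rule 3/3 (GGZ, +04:45): 2025-05-18 03:55 UTC ≤ query < +∞
8·60 + 19 + 285 = 784 min
784 = 0·1440 + 784; 784 = 13·60 + 4 → 13:04, same day
→ 2025-05-18 13:04 GGZ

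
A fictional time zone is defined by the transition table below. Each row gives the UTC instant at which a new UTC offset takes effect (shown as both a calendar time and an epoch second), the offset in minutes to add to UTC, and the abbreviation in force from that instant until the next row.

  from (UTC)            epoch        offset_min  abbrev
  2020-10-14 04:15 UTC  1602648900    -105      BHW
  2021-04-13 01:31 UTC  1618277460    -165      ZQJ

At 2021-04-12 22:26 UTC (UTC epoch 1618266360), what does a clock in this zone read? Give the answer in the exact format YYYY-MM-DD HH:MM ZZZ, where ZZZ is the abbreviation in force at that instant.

Query: 2021-04-12 22:26 UTC
Rule 1/2 (BHW, -01:45): 2020-10-14 04:15 UTC ≤ query < 2021-04-13 01:31 UTC
22·60 + 26 - 105 = 1241 min
1241 = 0·1440 + 1241; 1241 = 20·60 + 41 → 20:41, same day
→ 2021-04-12 20:41 BHW

2021-04-12 20:41 BHW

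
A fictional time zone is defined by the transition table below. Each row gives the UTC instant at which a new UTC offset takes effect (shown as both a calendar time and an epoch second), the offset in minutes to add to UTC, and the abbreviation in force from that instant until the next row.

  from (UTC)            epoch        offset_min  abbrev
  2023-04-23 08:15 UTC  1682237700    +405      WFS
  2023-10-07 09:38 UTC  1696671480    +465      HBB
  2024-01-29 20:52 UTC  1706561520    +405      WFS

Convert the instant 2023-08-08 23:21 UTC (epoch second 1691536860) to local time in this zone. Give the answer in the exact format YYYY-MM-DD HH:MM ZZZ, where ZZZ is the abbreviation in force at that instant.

Query: 2023-08-08 23:21 UTC
Rule 1/3 (WFS, +06:45): 2023-04-23 08:15 UTC ≤ query < 2023-10-07 09:38 UTC
23·60 + 21 + 405 = 1806 min
1806 = 1·1440 + 366; 366 = 6·60 + 6 → 06:06, 2023-08-08 + 1 day = 2023-08-09
→ 2023-08-09 06:06 WFS

2023-08-09 06:06 WFS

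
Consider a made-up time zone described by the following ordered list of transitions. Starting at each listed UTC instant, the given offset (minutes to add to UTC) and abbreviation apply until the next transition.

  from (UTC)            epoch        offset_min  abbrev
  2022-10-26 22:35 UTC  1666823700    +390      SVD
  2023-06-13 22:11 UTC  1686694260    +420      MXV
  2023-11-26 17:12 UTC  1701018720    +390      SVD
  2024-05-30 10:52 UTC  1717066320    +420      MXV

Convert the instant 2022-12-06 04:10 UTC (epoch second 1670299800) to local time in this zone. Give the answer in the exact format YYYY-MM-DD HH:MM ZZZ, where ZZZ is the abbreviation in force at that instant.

2022-12-06 10:40 SVD

Query: 2022-12-06 04:10 UTC
Rule 1/4 (SVD, +06:30): 2022-10-26 22:35 UTC ≤ query < 2023-06-13 22:11 UTC
4·60 + 10 + 390 = 640 min
640 = 0·1440 + 640; 640 = 10·60 + 40 → 10:40, same day
→ 2022-12-06 10:40 SVD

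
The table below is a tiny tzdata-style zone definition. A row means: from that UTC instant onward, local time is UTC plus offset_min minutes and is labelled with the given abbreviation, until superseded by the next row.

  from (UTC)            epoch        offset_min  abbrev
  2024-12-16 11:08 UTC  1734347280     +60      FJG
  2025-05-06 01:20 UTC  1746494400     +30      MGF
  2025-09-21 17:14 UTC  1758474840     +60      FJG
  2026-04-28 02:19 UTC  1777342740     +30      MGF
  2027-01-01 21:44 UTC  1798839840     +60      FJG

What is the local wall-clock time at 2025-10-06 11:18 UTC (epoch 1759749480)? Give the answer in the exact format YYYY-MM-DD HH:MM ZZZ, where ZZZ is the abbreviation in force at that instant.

2025-10-06 12:18 FJG

Query: 2025-10-06 11:18 UTC
Rule 3/5 (FJG, +01:00): 2025-09-21 17:14 UTC ≤ query < 2026-04-28 02:19 UTC
11·60 + 18 + 60 = 738 min
738 = 0·1440 + 738; 738 = 12·60 + 18 → 12:18, same day
→ 2025-10-06 12:18 FJG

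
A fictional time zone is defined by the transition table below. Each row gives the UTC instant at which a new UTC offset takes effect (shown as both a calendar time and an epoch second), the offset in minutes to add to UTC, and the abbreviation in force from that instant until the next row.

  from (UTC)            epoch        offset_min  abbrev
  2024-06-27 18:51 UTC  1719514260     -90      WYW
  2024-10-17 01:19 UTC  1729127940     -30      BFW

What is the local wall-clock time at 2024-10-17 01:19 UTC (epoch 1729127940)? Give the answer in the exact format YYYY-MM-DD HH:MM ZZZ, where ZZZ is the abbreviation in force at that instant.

2024-10-17 00:49 BFW

Query: 2024-10-17 01:19 UTC
Rule 2/2 (BFW, -00:30): 2024-10-17 01:19 UTC ≤ query < +∞
1·60 + 19 - 30 = 49 min
49 = 0·1440 + 49; 49 = 0·60 + 49 → 00:49, same day
→ 2024-10-17 00:49 BFW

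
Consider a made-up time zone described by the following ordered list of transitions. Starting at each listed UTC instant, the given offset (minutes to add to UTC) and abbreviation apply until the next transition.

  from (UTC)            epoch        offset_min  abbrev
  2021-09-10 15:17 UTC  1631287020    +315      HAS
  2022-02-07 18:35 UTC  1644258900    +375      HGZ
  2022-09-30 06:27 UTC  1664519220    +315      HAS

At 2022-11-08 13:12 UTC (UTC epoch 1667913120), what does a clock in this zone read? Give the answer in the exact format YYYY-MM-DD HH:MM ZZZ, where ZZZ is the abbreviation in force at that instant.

Query: 2022-11-08 13:12 UTC
Rule 3/3 (HAS, +05:15): 2022-09-30 06:27 UTC ≤ query < +∞
13·60 + 12 + 315 = 1107 min
1107 = 0·1440 + 1107; 1107 = 18·60 + 27 → 18:27, same day
→ 2022-11-08 18:27 HAS

2022-11-08 18:27 HAS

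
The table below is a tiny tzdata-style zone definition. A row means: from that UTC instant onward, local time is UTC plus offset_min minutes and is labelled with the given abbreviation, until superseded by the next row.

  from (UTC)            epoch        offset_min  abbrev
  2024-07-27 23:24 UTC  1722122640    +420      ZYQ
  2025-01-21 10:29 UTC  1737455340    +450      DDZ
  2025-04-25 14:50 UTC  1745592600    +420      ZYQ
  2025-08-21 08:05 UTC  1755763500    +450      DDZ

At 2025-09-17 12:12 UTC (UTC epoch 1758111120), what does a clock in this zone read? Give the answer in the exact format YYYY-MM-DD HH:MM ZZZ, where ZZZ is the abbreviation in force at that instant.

Query: 2025-09-17 12:12 UTC
Rule 4/4 (DDZ, +07:30): 2025-08-21 08:05 UTC ≤ query < +∞
12·60 + 12 + 450 = 1182 min
1182 = 0·1440 + 1182; 1182 = 19·60 + 42 → 19:42, same day
→ 2025-09-17 19:42 DDZ

2025-09-17 19:42 DDZ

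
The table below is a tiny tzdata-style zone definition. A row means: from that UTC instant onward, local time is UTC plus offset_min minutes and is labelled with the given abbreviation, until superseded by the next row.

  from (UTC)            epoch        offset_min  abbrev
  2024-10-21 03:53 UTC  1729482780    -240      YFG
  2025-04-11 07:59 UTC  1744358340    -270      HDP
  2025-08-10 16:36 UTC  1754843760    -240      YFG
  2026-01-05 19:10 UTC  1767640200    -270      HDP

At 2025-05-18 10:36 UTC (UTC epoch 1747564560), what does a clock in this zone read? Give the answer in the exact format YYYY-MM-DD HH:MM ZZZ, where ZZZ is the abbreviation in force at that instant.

2025-05-18 06:06 HDP

Query: 2025-05-18 10:36 UTC
Rule 2/4 (HDP, -04:30): 2025-04-11 07:59 UTC ≤ query < 2025-08-10 16:36 UTC
10·60 + 36 - 270 = 366 min
366 = 0·1440 + 366; 366 = 6·60 + 6 → 06:06, same day
→ 2025-05-18 06:06 HDP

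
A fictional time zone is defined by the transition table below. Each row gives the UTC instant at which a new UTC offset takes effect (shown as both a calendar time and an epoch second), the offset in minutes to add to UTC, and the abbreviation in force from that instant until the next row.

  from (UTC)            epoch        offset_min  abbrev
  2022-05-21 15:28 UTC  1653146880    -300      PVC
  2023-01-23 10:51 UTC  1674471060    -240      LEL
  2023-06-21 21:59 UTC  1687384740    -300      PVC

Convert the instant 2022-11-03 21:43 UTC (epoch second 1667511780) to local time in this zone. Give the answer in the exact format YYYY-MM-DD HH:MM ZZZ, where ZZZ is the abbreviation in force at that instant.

Query: 2022-11-03 21:43 UTC
Rule 1/3 (PVC, -05:00): 2022-05-21 15:28 UTC ≤ query < 2023-01-23 10:51 UTC
21·60 + 43 - 300 = 1003 min
1003 = 0·1440 + 1003; 1003 = 16·60 + 43 → 16:43, same day
→ 2022-11-03 16:43 PVC

2022-11-03 16:43 PVC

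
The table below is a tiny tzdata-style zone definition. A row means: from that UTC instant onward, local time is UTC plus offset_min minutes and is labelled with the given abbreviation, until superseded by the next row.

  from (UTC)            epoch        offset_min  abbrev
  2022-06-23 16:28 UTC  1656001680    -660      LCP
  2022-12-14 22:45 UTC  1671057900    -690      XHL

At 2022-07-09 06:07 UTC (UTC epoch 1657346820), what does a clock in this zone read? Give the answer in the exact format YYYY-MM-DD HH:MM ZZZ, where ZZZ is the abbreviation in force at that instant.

Query: 2022-07-09 06:07 UTC
Rule 1/2 (LCP, -11:00): 2022-06-23 16:28 UTC ≤ query < 2022-12-14 22:45 UTC
6·60 + 7 - 660 = -293 min
-293 = -1·1440 + 1147; 1147 = 19·60 + 7 → 19:07, 2022-07-09 - 1 day = 2022-07-08
→ 2022-07-08 19:07 LCP

2022-07-08 19:07 LCP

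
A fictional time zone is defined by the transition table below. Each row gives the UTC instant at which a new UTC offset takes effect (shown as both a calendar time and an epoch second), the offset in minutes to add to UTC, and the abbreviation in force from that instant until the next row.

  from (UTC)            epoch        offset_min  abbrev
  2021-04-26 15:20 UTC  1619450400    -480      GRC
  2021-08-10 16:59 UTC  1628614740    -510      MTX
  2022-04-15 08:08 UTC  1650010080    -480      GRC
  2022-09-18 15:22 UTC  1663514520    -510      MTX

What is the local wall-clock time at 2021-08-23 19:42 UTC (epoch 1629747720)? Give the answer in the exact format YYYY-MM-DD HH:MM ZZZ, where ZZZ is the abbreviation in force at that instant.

Query: 2021-08-23 19:42 UTC
Rule 2/4 (MTX, -08:30): 2021-08-10 16:59 UTC ≤ query < 2022-04-15 08:08 UTC
19·60 + 42 - 510 = 672 min
672 = 0·1440 + 672; 672 = 11·60 + 12 → 11:12, same day
→ 2021-08-23 11:12 MTX

2021-08-23 11:12 MTX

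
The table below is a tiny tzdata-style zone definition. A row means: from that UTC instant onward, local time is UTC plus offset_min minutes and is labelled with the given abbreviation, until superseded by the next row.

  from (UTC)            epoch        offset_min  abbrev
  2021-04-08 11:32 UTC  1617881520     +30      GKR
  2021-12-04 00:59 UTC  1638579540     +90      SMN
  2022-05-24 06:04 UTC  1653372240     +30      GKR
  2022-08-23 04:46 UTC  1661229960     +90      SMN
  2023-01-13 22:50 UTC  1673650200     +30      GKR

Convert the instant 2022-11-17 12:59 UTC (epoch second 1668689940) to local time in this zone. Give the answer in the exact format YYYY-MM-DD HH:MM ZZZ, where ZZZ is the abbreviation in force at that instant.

Query: 2022-11-17 12:59 UTC
Rule 4/5 (SMN, +01:30): 2022-08-23 04:46 UTC ≤ query < 2023-01-13 22:50 UTC
12·60 + 59 + 90 = 869 min
869 = 0·1440 + 869; 869 = 14·60 + 29 → 14:29, same day
→ 2022-11-17 14:29 SMN

2022-11-17 14:29 SMN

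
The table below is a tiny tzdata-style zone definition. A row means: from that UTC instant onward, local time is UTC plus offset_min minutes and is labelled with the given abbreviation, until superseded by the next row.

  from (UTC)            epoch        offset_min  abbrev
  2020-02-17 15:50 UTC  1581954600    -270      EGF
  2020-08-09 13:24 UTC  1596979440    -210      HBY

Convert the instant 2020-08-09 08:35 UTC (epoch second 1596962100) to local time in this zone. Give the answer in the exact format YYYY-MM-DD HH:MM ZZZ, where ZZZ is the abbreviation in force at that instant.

Query: 2020-08-09 08:35 UTC
Rule 1/2 (EGF, -04:30): 2020-02-17 15:50 UTC ≤ query < 2020-08-09 13:24 UTC
8·60 + 35 - 270 = 245 min
245 = 0·1440 + 245; 245 = 4·60 + 5 → 04:05, same day
→ 2020-08-09 04:05 EGF

2020-08-09 04:05 EGF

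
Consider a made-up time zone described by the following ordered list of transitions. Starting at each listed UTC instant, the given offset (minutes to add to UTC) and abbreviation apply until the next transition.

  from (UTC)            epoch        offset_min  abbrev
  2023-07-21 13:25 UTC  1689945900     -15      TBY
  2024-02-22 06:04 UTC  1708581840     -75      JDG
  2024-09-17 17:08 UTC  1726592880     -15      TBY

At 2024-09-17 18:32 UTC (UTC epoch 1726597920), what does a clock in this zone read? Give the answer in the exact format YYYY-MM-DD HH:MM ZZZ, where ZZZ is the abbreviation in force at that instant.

Query: 2024-09-17 18:32 UTC
Rule 3/3 (TBY, -00:15): 2024-09-17 17:08 UTC ≤ query < +∞
18·60 + 32 - 15 = 1097 min
1097 = 0·1440 + 1097; 1097 = 18·60 + 17 → 18:17, same day
→ 2024-09-17 18:17 TBY

2024-09-17 18:17 TBY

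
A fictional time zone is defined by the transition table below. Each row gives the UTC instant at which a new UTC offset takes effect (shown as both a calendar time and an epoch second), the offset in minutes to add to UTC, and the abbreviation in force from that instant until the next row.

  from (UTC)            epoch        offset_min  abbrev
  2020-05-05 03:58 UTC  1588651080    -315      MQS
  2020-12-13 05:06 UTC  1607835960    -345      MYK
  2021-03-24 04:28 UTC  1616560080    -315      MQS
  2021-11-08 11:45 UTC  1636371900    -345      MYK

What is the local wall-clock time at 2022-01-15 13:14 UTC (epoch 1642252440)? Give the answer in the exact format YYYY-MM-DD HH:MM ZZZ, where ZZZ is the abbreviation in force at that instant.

Query: 2022-01-15 13:14 UTC
Rule 4/4 (MYK, -05:45): 2021-11-08 11:45 UTC ≤ query < +∞
13·60 + 14 - 345 = 449 min
449 = 0·1440 + 449; 449 = 7·60 + 29 → 07:29, same day
→ 2022-01-15 07:29 MYK

2022-01-15 07:29 MYK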